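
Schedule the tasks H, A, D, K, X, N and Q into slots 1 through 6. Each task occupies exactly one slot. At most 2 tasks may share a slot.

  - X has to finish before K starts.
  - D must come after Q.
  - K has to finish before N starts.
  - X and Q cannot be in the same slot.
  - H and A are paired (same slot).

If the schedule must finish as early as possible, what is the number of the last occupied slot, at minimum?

The precedence chain requires at least 3 distinct slots.
With at most 2 per slot and 7 tasks, at least 4 slots are needed.
4 works (last occupied slot: 4): for example A=4, X=1, D=3, H=4, Q=2, N=3, K=2.

4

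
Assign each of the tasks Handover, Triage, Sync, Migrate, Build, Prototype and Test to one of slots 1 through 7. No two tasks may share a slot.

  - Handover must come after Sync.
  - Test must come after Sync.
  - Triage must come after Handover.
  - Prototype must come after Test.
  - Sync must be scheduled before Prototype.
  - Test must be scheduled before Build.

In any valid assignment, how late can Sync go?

2

Downstream work caps Sync at 5.
Sync at 2 is achievable: Triage in 6; Build in 7; Sync in 2; Test in 3; Prototype in 5; Handover in 4; Migrate in 1.
Nothing later works — the capacity limit rule out every slot after 2.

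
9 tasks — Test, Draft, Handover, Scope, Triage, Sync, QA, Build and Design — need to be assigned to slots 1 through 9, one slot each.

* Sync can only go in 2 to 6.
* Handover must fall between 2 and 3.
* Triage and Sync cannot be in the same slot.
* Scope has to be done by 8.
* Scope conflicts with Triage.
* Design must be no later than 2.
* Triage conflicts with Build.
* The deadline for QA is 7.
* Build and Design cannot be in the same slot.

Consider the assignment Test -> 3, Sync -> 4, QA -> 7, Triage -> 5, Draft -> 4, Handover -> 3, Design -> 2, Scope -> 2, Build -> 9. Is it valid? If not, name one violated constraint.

Valid

Handover must fall between 2 and 3 — holds.
Triage conflicts with Build — holds.
Scope has to be done by 8 — holds.
Sync can only go in 2 to 6 — holds.
The deadline for QA is 7 — holds.
Triage and Sync cannot be in the same slot — holds.
Scope conflicts with Triage — holds.
Build and Design cannot be in the same slot — holds.
Design must be no later than 2 — holds.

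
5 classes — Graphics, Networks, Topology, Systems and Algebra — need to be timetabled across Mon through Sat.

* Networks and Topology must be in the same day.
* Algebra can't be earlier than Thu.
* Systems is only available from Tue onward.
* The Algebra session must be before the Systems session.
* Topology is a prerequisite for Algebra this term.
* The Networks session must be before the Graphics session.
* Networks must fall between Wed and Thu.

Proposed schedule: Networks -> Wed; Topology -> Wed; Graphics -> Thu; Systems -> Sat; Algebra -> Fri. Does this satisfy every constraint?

Algebra can't be earlier than Thu — holds.
The Networks session must be before the Graphics session — holds.
Networks must fall between Wed and Thu — holds.
Networks and Topology must be in the same day — holds.
Systems is only available from Tue onward — holds.
The Algebra session must be before the Systems session — holds.
Topology is a prerequisite for Algebra this term — holds.

Valid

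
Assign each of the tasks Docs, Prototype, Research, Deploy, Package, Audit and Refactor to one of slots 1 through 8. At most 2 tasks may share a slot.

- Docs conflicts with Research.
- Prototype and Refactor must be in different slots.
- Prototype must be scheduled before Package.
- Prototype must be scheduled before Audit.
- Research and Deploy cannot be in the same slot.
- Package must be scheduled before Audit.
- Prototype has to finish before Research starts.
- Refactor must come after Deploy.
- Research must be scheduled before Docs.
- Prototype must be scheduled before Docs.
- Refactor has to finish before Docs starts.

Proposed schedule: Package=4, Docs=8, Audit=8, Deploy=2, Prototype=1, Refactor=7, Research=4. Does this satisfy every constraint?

Docs conflicts with Research — holds.
Refactor must come after Deploy — holds.
Package must be scheduled before Audit — holds.
Refactor has to finish before Docs starts — holds.
Prototype must be scheduled before Package — holds.
At most 2 tasks may share a slot — holds.
Research must be scheduled before Docs — holds.
Prototype must be scheduled before Docs — holds.
Prototype has to finish before Research starts — holds.
Prototype and Refactor must be in different slots — holds.
Research and Deploy cannot be in the same slot — holds.
Prototype must be scheduled before Audit — holds.

Yes, all constraints hold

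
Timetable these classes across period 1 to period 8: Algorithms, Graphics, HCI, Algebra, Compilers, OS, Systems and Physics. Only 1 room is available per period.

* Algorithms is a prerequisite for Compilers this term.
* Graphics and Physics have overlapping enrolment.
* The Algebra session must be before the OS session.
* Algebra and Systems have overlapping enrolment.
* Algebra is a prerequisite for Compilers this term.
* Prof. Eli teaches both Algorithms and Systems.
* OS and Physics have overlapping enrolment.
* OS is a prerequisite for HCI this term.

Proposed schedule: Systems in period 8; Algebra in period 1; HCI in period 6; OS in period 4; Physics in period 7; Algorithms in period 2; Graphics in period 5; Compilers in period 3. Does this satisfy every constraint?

Yes

Algebra and Systems have overlapping enrolment — holds.
Algorithms is a prerequisite for Compilers this term — holds.
OS and Physics have overlapping enrolment — holds.
Only 1 room is available per period — holds.
Algebra is a prerequisite for Compilers this term — holds.
OS is a prerequisite for HCI this term — holds.
Prof. Eli teaches both Algorithms and Systems — holds.
Graphics and Physics have overlapping enrolment — holds.
The Algebra session must be before the OS session — holds.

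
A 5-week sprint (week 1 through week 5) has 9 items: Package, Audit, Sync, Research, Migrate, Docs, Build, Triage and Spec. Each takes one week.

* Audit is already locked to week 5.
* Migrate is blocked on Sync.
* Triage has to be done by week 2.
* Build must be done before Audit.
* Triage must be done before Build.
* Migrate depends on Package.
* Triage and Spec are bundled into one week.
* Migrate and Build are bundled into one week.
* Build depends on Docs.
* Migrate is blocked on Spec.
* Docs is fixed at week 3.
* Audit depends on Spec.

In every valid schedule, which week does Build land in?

week 4

Docs is fixed at week 3 and must come before Build, so Build is at least week 4.
Audit is fixed at week 5 and must come after Build, so Build is at most week 4.
So Build must be week 4.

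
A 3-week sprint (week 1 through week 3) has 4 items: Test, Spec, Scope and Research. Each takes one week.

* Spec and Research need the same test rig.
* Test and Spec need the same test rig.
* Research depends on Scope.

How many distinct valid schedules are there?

12

Splitting on Test: it can be week 1 (3), week 2 (4), week 3 (5). Listing each branch's schedules as (Spec, Scope, Research) by week number:
Test=week 1: (2,1,3) (2,2,3) (3,1,2) — 3.
Test=week 2: (1,1,2) (1,1,3) (1,2,3) (3,1,2) — 4.
Test=week 3: (1,1,2) (1,1,3) (1,2,3) (2,1,3) (2,2,3) — 5.
Summing: 3 + 4 + 5 = 12.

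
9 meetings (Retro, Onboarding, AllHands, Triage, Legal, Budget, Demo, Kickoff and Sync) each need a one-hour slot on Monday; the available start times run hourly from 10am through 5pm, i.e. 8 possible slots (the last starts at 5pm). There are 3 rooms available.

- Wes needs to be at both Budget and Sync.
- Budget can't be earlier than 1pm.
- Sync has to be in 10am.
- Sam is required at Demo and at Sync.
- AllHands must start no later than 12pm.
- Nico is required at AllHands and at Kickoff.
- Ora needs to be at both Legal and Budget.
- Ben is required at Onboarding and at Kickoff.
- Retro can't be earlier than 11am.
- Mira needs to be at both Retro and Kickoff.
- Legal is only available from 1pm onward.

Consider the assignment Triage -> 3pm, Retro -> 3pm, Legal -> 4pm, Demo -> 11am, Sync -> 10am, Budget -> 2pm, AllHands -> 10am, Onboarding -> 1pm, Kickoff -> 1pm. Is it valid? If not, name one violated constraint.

No — it violates: Ben is required at Onboarding and at Kickoff

Retro can't be earlier than 11am — holds.
Ben is required at Onboarding and at Kickoff — violated.
Sam is required at Demo and at Sync — holds.
Legal is only available from 1pm onward — holds.
Budget can't be earlier than 1pm — holds.
AllHands must start no later than 12pm — holds.
Mira needs to be at both Retro and Kickoff — holds.
There are 3 rooms available — holds.
Ora needs to be at both Legal and Budget — holds.
Nico is required at AllHands and at Kickoff — holds.
Sync has to be in 10am — holds.
Wes needs to be at both Budget and Sync — holds.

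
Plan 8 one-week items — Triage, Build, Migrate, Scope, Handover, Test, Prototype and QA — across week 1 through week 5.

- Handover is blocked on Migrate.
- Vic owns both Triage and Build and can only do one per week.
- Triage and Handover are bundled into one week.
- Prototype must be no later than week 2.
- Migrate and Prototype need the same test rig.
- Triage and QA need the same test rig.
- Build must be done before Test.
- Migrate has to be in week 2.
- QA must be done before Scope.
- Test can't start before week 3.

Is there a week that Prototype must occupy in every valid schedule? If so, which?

Prototype's window is week 1–week 2.
Migrate is fixed at week 2, and Prototype can't share a week with Migrate.
So Prototype must be week 1.

week 1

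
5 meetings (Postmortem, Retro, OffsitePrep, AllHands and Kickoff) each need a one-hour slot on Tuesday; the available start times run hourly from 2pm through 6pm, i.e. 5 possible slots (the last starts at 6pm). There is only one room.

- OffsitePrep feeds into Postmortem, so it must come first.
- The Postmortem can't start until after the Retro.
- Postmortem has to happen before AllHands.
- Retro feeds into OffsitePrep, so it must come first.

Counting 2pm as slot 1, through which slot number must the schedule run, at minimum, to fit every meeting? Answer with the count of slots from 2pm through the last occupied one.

5

The precedence chain requires at least 4 distinct slots.
With at most 1 per slot and 5 meetings, at least 5 slots are needed.
5 works (last occupied slot: 6pm): for example Postmortem in 4pm, OffsitePrep in 3pm, Retro in 2pm, Kickoff in 6pm, AllHands in 5pm.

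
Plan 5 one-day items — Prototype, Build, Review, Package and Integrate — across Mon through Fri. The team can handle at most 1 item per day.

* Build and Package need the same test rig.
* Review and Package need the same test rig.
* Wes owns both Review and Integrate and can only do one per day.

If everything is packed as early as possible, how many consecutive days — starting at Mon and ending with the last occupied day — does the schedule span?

5 days

With at most 1 per day and 5 tasks, at least 5 days are needed.
5 works (last occupied day: Fri): for example Review=Wed, Prototype=Mon, Package=Thu, Integrate=Fri, Build=Tue.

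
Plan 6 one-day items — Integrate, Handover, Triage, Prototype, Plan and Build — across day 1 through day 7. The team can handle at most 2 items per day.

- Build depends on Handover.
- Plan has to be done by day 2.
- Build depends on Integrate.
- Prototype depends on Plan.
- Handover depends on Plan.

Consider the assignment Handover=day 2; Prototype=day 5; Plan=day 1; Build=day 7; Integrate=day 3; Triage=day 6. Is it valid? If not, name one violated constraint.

Build depends on Handover — holds.
Plan has to be done by day 2 — holds.
Build depends on Integrate — holds.
The team can handle at most 2 items per day — holds.
Prototype depends on Plan — holds.
Handover depends on Plan — holds.

Yes, all constraints hold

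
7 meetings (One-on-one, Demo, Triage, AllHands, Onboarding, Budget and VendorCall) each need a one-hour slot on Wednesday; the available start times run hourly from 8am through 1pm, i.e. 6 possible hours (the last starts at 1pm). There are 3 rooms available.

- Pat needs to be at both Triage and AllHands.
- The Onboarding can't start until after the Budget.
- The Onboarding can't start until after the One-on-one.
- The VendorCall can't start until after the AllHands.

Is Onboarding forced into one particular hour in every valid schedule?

No

Onboarding can be 9am (e.g. Budget=8am; One-on-one=8am; Demo=9am; VendorCall=9am; AllHands=8am; Onboarding=9am; Triage=10am) or 10am (e.g. AllHands=8am; Budget=8am; Triage=9am; VendorCall=9am; One-on-one=8am; Onboarding=10am; Demo=9am).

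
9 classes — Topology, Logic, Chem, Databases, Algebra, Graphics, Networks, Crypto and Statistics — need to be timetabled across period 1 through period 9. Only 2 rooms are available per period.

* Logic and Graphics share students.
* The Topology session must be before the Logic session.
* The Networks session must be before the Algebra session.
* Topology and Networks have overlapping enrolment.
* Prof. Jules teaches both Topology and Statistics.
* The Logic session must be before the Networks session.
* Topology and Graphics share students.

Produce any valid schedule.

Networks=period 3, Topology=period 1, Crypto=period 4, Statistics=period 5, Databases=period 2, Algebra=period 4, Logic=period 2, Graphics=period 3, Chem=period 1

Checking: Logic(period 2) before Networks(period 3); Topology(period 1) before Logic(period 2); Networks(period 3) before Algebra(period 4); Topology(period 1) != Networks(period 3); Topology(period 1) != Graphics(period 3); Topology(period 1) != Statistics(period 5); Logic(period 2) != Graphics(period 3); max 2 per period (cap 2).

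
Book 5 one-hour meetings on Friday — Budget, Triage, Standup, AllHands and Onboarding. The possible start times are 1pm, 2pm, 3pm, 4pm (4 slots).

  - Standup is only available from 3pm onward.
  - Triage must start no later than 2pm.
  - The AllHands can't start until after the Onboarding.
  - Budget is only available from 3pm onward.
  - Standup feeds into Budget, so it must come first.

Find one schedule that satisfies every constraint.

Onboarding -> 1pm, Triage -> 1pm, Budget -> 4pm, AllHands -> 2pm, Standup -> 3pm

Checking: Standup(3pm) before Budget(4pm); Onboarding(1pm) before AllHands(2pm); Budget=4pm in [3pm,4pm]; Standup=3pm in [3pm,4pm]; Triage=1pm in [1pm,2pm].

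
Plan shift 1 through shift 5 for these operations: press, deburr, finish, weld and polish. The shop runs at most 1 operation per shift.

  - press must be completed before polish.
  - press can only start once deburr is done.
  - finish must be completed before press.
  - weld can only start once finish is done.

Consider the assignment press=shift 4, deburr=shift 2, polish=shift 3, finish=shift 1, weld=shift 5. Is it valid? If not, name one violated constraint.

press can only start once deburr is done — holds.
The shop runs at most 1 operation per shift — holds.
finish must be completed before press — holds.
press must be completed before polish — violated.
weld can only start once finish is done — holds.

No. press must be completed before polish is not satisfied.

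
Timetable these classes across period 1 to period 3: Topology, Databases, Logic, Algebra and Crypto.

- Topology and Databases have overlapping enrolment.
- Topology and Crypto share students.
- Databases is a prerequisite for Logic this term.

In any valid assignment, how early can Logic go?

Precedence pushes Logic to at least period 2.
Logic at period 2 is achievable: Databases in period 1; Logic in period 2; Topology in period 2; Crypto in period 1; Algebra in period 1.

period 2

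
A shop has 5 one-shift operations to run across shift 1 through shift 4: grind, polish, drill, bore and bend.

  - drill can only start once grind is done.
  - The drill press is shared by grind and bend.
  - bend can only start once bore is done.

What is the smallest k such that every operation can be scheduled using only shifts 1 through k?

2 shifts

The precedence chain requires at least 2 distinct shifts.
2 works (last occupied shift: shift 2): for example drill in shift 2; bore in shift 1; polish in shift 1; grind in shift 1; bend in shift 2.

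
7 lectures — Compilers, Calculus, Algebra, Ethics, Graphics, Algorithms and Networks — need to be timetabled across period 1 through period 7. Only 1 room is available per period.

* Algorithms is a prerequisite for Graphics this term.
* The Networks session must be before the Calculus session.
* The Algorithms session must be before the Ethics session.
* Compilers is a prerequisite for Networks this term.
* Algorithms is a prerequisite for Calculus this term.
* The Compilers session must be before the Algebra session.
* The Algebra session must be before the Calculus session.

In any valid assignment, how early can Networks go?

Precedence pushes Networks to at least period 2; downstream work caps Networks at period 6.
Networks at period 2 is achievable: Ethics in period 6; Networks in period 2; Algebra in period 4; Calculus in period 5; Algorithms in period 3; Compilers in period 1; Graphics in period 7.

period 2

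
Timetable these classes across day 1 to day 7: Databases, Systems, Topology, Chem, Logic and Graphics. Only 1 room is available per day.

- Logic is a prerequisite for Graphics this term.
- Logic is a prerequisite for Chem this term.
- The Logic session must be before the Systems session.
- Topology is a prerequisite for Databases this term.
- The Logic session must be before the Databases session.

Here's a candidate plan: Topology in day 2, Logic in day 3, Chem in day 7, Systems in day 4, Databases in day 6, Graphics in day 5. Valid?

Yes, all constraints hold

Logic is a prerequisite for Graphics this term — holds.
Only 1 room is available per day — holds.
The Logic session must be before the Systems session — holds.
The Logic session must be before the Databases session — holds.
Logic is a prerequisite for Chem this term — holds.
Topology is a prerequisite for Databases this term — holds.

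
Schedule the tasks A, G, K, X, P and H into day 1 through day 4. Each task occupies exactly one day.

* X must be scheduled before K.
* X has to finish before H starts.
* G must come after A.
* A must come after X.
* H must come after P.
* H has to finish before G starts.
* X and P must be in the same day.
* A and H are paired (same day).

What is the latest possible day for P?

day 2

Downstream work caps P at day 2.
P at day 2 is achievable: K=day 3; H=day 3; G=day 4; P=day 2; X=day 2; A=day 3.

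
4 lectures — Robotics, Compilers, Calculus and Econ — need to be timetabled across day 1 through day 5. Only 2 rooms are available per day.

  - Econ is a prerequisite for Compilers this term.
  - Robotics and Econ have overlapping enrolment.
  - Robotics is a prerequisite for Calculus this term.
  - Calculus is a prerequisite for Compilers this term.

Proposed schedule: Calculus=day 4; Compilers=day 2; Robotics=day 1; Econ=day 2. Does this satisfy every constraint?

Invalid. Calculus is a prerequisite for Compilers this term.

Calculus is a prerequisite for Compilers this term — violated.
Robotics is a prerequisite for Calculus this term — holds.
Econ is a prerequisite for Compilers this term — violated.
Robotics and Econ have overlapping enrolment — holds.
Only 2 rooms are available per day — holds.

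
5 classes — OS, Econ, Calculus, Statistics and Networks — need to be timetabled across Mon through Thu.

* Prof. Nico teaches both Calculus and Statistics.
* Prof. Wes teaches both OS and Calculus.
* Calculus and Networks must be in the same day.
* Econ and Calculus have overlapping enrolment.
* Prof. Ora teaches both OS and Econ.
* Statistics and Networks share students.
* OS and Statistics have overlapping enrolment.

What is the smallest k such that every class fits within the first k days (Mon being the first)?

Check 2 days directly (anything shorter is at least as hard).
Could 2 days be enough, i.e. nothing placed later than Tue? No: OS, Econ and Calculus must all be in different days (OS/Econ can't share; OS/Calculus can't share; Econ/Calculus can't share), but only 2 days are available: 3 classes can't fit in 2 distinct days.
So 2 days is not enough.
3 works (last occupied day: Wed): for example Networks=Wed; Calculus=Wed; Econ=Tue; Statistics=Tue; OS=Mon.

3 days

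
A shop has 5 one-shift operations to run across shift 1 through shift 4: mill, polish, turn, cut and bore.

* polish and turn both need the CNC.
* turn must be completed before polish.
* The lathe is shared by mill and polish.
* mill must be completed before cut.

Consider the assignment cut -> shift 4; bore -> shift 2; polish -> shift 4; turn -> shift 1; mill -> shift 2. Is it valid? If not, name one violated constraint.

polish and turn both need the CNC — holds.
turn must be completed before polish — holds.
mill must be completed before cut — holds.
The lathe is shared by mill and polish — holds.

Valid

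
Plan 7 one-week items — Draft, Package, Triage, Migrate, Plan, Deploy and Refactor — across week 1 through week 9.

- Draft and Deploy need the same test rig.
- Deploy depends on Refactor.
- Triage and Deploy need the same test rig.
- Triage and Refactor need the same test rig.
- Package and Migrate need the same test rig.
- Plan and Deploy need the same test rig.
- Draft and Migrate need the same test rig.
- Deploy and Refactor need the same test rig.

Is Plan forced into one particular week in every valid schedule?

Plan can be week 1 (e.g. Deploy -> week 2; Triage -> week 3; Package -> week 1; Plan -> week 1; Draft -> week 1; Refactor -> week 1; Migrate -> week 2) or week 2 (e.g. Refactor in week 1; Migrate in week 2; Plan in week 2; Deploy in week 3; Draft in week 1; Package in week 1; Triage in week 2).

No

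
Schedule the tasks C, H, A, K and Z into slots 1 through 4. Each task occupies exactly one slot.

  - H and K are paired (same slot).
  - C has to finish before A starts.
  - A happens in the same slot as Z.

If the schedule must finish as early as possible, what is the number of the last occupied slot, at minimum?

The precedence chain requires at least 2 distinct slots.
2 works (last occupied slot: 2): for example H in 1, A in 2, Z in 2, C in 1, K in 1.

2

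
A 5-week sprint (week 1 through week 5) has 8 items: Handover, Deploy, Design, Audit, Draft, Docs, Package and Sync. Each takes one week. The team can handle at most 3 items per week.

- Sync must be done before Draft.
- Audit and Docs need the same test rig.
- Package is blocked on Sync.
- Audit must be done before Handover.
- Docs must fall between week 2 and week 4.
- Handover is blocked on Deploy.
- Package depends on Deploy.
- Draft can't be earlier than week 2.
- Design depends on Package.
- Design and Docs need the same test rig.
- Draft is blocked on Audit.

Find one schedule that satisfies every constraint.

Design=week 3; Handover=week 3; Docs=week 2; Package=week 2; Sync=week 1; Audit=week 1; Deploy=week 1; Draft=week 2

Checking: Audit(week 1) before Handover(week 3); Audit(week 1) before Draft(week 2); Deploy(week 1) before Package(week 2); Sync(week 1) before Draft(week 2); Package(week 2) before Design(week 3); Deploy(week 1) before Handover(week 3); Sync(week 1) before Package(week 2); Design(week 3) != Docs(week 2); Audit(week 1) != Docs(week 2); Draft=week 2 in [week 2,week 5]; Docs=week 2 in [week 2,week 4]; max 3 per week (cap 3).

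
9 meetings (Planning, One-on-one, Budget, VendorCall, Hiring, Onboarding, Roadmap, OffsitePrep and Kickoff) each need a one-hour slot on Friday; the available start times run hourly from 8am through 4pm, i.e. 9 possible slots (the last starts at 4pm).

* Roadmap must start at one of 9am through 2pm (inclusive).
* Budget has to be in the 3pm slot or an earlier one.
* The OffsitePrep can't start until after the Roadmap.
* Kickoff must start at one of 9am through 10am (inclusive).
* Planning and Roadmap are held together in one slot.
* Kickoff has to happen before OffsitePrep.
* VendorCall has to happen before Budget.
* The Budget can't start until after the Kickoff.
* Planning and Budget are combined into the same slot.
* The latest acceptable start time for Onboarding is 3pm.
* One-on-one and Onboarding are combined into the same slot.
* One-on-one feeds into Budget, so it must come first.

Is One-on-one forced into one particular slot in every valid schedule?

No

One-on-one can be 8am (e.g. OffsitePrep -> 11am, Planning -> 10am, Kickoff -> 9am, Roadmap -> 10am, VendorCall -> 8am, One-on-one -> 8am, Onboarding -> 8am, Hiring -> 8am, Budget -> 10am) or 9am (e.g. Budget -> 10am; OffsitePrep -> 11am; Roadmap -> 10am; Hiring -> 8am; Onboarding -> 9am; Kickoff -> 9am; One-on-one -> 9am; VendorCall -> 8am; Planning -> 10am).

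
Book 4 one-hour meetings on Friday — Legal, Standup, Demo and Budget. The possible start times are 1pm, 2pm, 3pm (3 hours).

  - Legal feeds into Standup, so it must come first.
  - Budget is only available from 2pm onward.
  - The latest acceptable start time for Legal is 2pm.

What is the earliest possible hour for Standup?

2pm

Precedence pushes Standup to at least 2pm.
Standup at 2pm is achievable: Legal in 1pm, Standup in 2pm, Budget in 2pm, Demo in 1pm.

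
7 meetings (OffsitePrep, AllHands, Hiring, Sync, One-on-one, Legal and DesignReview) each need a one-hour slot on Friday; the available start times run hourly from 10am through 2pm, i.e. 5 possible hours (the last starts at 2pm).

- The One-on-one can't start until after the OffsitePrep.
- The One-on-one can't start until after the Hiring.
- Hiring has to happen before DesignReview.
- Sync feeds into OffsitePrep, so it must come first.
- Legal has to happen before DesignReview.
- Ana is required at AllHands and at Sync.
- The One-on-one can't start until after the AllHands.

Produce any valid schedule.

AllHands -> 11am; Hiring -> 10am; OffsitePrep -> 11am; Legal -> 10am; One-on-one -> 12pm; Sync -> 10am; DesignReview -> 11am

Checking: Hiring(10am) before DesignReview(11am); Hiring(10am) before One-on-one(12pm); Legal(10am) before DesignReview(11am); Sync(10am) before OffsitePrep(11am); AllHands(11am) before One-on-one(12pm); OffsitePrep(11am) before One-on-one(12pm); AllHands(11am) != Sync(10am).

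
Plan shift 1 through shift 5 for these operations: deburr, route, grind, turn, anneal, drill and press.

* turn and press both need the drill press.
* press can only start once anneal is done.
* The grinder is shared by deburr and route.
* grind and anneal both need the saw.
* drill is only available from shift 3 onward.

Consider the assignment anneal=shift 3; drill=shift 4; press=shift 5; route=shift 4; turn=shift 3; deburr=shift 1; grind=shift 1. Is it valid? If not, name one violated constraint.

turn and press both need the drill press — holds.
grind and anneal both need the saw — holds.
drill is only available from shift 3 onward — holds.
The grinder is shared by deburr and route — holds.
press can only start once anneal is done — holds.

Yes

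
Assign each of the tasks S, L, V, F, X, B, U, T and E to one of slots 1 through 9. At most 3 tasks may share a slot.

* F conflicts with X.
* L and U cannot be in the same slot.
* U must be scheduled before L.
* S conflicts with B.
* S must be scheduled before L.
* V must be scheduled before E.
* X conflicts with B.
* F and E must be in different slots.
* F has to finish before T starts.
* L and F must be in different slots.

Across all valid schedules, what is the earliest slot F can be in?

Downstream work caps F at 8.
F at 1 is achievable: T -> 2, F -> 1, E -> 3, L -> 2, B -> 4, X -> 3, S -> 1, V -> 2, U -> 1.

1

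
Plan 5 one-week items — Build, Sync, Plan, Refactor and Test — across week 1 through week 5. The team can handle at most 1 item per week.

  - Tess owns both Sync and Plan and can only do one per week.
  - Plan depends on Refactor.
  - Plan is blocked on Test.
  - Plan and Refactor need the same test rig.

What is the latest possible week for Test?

week 4

Downstream work caps Test at week 4.
Test at week 4 is achievable: Plan in week 5; Sync in week 3; Test in week 4; Build in week 2; Refactor in week 1.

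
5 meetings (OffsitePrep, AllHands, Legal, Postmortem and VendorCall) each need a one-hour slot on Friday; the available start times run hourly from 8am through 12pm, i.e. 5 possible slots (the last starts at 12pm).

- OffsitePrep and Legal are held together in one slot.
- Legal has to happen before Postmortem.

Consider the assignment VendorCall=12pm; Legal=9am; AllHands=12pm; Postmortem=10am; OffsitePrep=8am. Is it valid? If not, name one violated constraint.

Legal has to happen before Postmortem — holds.
OffsitePrep and Legal are held together in one slot — violated.

No — it violates: OffsitePrep and Legal are held together in one slot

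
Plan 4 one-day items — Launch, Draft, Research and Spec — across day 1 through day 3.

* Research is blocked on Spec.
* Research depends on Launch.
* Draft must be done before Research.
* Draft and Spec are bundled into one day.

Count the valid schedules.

Splitting on Launch: it can be day 1 (3), day 2 (2). Listing each branch's schedules as (Draft, Research, Spec) by day number:
Launch=day 1: (1,2,1) (1,3,1) (2,3,2) — 3.
Launch=day 2: (1,3,1) (2,3,2) — 2.
Summing: 3 + 2 = 5.

5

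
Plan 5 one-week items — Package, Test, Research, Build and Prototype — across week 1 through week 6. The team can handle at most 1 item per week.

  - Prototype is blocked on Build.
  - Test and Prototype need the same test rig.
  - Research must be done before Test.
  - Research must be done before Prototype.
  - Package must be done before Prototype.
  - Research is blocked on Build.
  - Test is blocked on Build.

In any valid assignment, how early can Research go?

Precedence pushes Research to at least week 2; downstream work caps Research at week 5.
Research at week 2 is achievable: Package=week 3, Test=week 5, Prototype=week 4, Build=week 1, Research=week 2.

week 2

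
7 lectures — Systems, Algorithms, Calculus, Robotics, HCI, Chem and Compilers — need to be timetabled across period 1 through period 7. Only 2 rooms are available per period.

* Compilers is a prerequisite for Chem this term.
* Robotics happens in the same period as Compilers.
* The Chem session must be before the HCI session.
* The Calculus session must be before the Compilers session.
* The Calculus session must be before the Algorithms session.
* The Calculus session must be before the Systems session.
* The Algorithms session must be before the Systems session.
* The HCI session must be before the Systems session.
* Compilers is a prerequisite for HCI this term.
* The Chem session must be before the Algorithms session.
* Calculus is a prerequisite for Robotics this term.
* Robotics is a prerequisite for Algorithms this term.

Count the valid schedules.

Splitting on Systems: it can be period 5 (1), period 6 (7), period 7 (27). Listing each branch's schedules as (Algorithms, Calculus, Robotics, HCI, Chem, Compilers) by period number:
Systems=period 5: (4,1,2,4,3,2) — 1.
Systems=period 6: (4,1,2,4,3,2) (4,1,2,5,3,2) (5,1,2,4,3,2) (5,1,2,5,3,2) (5,1,2,5,4,2) (5,1,3,5,4,3) (5,2,3,5,4,3) — 7.
Systems=period 7: (4,1,2,4,3,2) (4,1,2,5,3,2) (4,1,2,6,3,2) (5,1,2,4,3,2) (5,1,2,5,3,2) (5,1,2,5,4,2) (5,1,2,6,3,2) (5,1,2,6,4,2) (5,1,3,5,4,3) (5,1,3,6,4,3) (5,2,3,5,4,3) (5,2,3,6,4,3) (6,1,2,4,3,2) (6,1,2,5,3,2) (6,1,2,5,4,2) (6,1,2,6,3,2) (6,1,2,6,4,2) (6,1,2,6,5,2) (6,1,3,5,4,3) (6,1,3,6,4,3) (6,1,3,6,5,3) (6,1,4,6,5,4) (6,2,3,5,4,3) (6,2,3,6,4,3) (6,2,3,6,5,3) (6,2,4,6,5,4) (6,3,4,6,5,4) — 27.
Summing: 1 + 7 + 27 = 35.

35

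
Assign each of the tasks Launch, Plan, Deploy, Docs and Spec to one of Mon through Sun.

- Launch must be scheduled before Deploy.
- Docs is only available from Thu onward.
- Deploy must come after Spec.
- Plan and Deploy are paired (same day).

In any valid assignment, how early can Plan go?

Tue

Plan must be in the same day as Deploy, which can't be before Tue, so Plan is at least Tue.
Plan at Tue is achievable: Launch in Mon; Spec in Mon; Deploy in Tue; Docs in Thu; Plan in Tue.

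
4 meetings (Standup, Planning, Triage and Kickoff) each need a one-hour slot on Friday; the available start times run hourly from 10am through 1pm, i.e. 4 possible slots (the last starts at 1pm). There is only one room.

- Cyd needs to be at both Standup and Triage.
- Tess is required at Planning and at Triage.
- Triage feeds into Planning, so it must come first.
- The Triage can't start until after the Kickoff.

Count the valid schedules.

4

Enumerating: Kickoff=10am; Planning=12pm; Standup=1pm; Triage=11am | Planning in 1pm, Triage in 11am, Standup in 12pm, Kickoff in 10am | Triage=12pm, Standup=11am, Kickoff=10am, Planning=1pm | Standup=10am; Kickoff=11am; Planning=1pm; Triage=12pm.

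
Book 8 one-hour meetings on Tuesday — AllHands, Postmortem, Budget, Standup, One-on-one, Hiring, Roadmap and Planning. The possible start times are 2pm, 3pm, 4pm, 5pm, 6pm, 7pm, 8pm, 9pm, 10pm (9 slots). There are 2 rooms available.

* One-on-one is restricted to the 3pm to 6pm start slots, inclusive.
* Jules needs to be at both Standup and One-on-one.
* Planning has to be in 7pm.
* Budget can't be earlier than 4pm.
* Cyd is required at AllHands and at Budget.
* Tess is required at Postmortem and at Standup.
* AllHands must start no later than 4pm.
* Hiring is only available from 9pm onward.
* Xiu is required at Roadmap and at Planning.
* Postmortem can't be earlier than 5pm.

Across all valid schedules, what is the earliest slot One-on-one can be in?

3pm

One-on-one is available from 3pm; One-on-one's own window allows nothing later than 6pm.
One-on-one at 3pm is achievable: Roadmap -> 3pm, Postmortem -> 5pm, One-on-one -> 3pm, AllHands -> 2pm, Standup -> 2pm, Planning -> 7pm, Budget -> 4pm, Hiring -> 9pm.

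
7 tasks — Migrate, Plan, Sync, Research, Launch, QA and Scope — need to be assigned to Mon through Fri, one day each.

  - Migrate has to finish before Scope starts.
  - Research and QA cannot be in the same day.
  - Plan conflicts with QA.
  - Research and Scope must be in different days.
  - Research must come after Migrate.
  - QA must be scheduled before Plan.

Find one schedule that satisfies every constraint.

Plan in Tue, Sync in Mon, QA in Mon, Launch in Mon, Migrate in Mon, Scope in Wed, Research in Tue

Checking: Migrate(Mon) before Scope(Wed); Migrate(Mon) before Research(Tue); QA(Mon) before Plan(Tue); Research(Tue) != Scope(Wed); Plan(Tue) != QA(Mon); Research(Tue) != QA(Mon).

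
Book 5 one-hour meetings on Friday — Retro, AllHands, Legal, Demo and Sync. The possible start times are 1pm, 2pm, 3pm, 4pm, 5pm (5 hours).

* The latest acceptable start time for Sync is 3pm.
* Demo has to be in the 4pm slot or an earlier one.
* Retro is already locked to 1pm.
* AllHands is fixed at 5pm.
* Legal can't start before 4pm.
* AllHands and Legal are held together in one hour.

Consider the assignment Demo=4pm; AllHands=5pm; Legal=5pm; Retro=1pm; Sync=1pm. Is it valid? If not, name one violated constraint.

Yes, all constraints hold

The latest acceptable start time for Sync is 3pm — holds.
Retro is already locked to 1pm — holds.
AllHands and Legal are held together in one hour — holds.
AllHands is fixed at 5pm — holds.
Demo has to be in the 4pm slot or an earlier one — holds.
Legal can't start before 4pm — holds.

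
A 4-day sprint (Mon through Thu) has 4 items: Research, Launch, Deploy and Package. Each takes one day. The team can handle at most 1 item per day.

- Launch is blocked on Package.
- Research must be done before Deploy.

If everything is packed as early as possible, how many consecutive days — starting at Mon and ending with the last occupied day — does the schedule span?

The precedence chain requires at least 2 distinct days.
With at most 1 per day and 4 work items, at least 4 days are needed.
4 works (last occupied day: Thu): for example Launch in Wed; Deploy in Thu; Package in Tue; Research in Mon.

4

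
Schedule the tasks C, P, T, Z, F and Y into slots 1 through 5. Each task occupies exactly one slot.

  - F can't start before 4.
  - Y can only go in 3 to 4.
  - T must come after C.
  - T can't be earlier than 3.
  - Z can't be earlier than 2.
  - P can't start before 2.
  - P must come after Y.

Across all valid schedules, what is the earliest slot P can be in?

4

P is available from 2; precedence pushes P to at least 4.
P at 4 is achievable: Y in 3, Z in 2, T in 3, P in 4, F in 4, C in 1.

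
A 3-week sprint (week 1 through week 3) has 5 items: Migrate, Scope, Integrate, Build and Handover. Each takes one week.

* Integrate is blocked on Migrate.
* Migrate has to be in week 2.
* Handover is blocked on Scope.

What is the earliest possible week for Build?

week 1

Build at week 1 is achievable: Scope in week 1, Integrate in week 3, Build in week 1, Handover in week 2, Migrate in week 2.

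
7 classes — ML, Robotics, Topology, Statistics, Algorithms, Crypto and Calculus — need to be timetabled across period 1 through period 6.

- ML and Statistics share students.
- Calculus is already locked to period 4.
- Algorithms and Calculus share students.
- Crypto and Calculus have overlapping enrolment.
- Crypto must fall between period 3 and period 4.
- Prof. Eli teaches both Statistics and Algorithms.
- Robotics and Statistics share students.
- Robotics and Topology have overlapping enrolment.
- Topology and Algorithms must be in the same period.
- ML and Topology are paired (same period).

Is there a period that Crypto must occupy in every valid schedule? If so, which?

Crypto's window is period 3–period 4.
Calculus is fixed at period 4, and Crypto can't share a period with Calculus.
So Crypto must be period 3.

period 3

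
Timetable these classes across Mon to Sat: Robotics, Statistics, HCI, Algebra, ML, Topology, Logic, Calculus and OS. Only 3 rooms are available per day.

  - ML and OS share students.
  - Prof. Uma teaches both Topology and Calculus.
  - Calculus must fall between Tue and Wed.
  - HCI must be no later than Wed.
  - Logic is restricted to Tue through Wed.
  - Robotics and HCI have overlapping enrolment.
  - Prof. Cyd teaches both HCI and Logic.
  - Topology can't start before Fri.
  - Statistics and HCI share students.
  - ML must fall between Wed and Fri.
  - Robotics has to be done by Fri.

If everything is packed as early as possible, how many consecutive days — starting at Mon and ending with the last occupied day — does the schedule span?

5

With at most 3 per day and 9 classes, at least 3 days are needed.
Topology can't be placed before Fri — that is day 5 counting from Mon — so the schedule must run through at least 5 days.
5 works (last occupied day: Fri): for example Algebra -> Mon, HCI -> Mon, ML -> Wed, OS -> Mon, Robotics -> Tue, Calculus -> Tue, Statistics -> Wed, Logic -> Tue, Topology -> Fri.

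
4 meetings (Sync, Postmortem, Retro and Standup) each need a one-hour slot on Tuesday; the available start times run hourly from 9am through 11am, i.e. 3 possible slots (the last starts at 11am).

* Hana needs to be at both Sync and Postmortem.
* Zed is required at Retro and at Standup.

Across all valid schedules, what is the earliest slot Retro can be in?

Retro at 9am is achievable: Retro=9am; Standup=10am; Sync=9am; Postmortem=10am.

9am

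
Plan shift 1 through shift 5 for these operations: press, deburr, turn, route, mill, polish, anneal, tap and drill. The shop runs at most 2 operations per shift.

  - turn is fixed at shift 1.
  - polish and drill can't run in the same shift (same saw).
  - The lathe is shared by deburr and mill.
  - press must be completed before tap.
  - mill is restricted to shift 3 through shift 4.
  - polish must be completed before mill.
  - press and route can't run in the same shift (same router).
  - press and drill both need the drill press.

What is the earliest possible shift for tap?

shift 2

Precedence pushes tap to at least shift 2.
tap at shift 2 is achievable: route in shift 3, drill in shift 5, polish in shift 2, tap in shift 2, anneal in shift 4, turn in shift 1, deburr in shift 4, mill in shift 3, press in shift 1.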